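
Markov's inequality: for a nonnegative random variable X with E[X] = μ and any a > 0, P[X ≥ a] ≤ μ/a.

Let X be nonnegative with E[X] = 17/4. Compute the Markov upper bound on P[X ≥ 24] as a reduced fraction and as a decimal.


μ = E[X] = 17/4, a = 24.
Markov: P[X ≥ 24] ≤ μ/a = (17/4)/24 = 17/96.
Numerically: ≈ 0.177.
(Since a = 24 > μ = 4.250, the bound 17/96 is < 1 and informative.)

P[X ≥ 24] ≤ 17/96 ≈ 0.177.


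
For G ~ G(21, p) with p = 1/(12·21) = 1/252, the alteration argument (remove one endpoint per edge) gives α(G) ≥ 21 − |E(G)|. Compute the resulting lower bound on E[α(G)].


E[|E(G)|] = C(21, 2)·p = 210 · (1/252) = 5/6.
E[α(G)] ≥ n − E[|E(G)|] = 21 − 5/6 = 121/6.
Numerically: ≈ 20.167.
(This is only a lower bound; the true E[α(G)] may be larger.)

E[α(G)] ≥ 121/6 ≈ 20.167.


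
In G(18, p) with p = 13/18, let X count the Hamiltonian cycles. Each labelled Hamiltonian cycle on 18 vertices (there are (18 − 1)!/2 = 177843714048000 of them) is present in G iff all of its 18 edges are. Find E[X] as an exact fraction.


K_18 has (18 − 1)!/2 = 177843714048000 labelled Hamiltonian cycles.
For each such Hamiltonian cycle H, let X_H = 1 if all 18 edges of H are present in G. Then P[X_H = 1] = p^{18} = (13/18)^{18} = 112455406951957393129/39346408075296537575424.
Summing the indicators: E[X] = Σ_H E[X_H] = 177843714048000 · p^{18} = 177843714048000 · 112455406951957393129/39346408075296537575424 = 1674446952588776589016668875/3294258113514384.
Numerically: E[X] ≈ 5.0829e+11.

E[X] = 177843714048000 · (13/18)^{18} = 1674446952588776589016668875/3294258113514384 ≈ 5.0829e+11.


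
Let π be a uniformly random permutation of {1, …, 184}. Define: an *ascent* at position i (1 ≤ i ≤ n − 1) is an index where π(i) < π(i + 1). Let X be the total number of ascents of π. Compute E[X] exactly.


Write X = Σ X_I over i = 1, …, 183, with X_I the indicator of one ascent.
There are 183 indicators.
For each fixed i, the pair (π(i), π(i+1)) is a uniformly random ordered pair of distinct values from {1, …, 184}; by symmetry P[π(i) < π(i+1)] = 1/2.
By linearity: E[X] = 183 · (1/2) = (184 − 1) · (1/2) = 183/2 ≈ 91.500.

E[X] = 183/2 = 91.500.


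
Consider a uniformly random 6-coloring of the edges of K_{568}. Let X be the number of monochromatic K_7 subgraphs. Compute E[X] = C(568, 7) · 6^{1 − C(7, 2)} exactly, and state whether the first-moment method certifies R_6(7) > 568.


E[X] = C(568, 7) · 6^{1 − 21} = 3646611956239704 · 6^{−20} = 3646611956239704/3656158440062976.
As a reduced fraction: E[X] = 16882462760369/16926659444736 ≈ 0.997.
Is E[X] < 1? YES.
Since E[X] < 1, there exists a 6-coloring of K_{568} with no monochromatic K_7; hence R_6(7) > 568.

E[X] = 16882462760369/16926659444736 ≈ 0.997; E[X] < 1, so R_6(7) > 568.


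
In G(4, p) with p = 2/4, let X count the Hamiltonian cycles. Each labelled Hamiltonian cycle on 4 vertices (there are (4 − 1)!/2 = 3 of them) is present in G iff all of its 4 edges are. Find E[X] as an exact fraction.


K_4 has (4 − 1)!/2 = 3 labelled Hamiltonian cycles.
For each such Hamiltonian cycle H, let X_H = 1 if all 4 edges of H are present in G. Then P[X_H = 1] = p^{4} = (1/2)^{4} = 1/16.
By linearity: E[X] = Σ_H E[X_H] = 3 · p^{4} = 3 · 1/16 = 3/16.
Numerically: E[X] ≈ 0.1875.

E[X] = 3 · (1/2)^{4} = 3/16 ≈ 0.1875.


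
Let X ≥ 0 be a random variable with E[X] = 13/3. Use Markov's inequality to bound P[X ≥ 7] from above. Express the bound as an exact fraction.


μ = E[X] = 13/3, a = 7.
Markov: P[X ≥ 7] ≤ μ/a = (13/3)/7 = 13/21.
Numerically: ≈ 0.619048.
(Since a = 7 > μ = 4.333333, the bound 13/21 is < 1 and informative.)

P[X ≥ 7] ≤ 13/21 ≈ 0.619048.


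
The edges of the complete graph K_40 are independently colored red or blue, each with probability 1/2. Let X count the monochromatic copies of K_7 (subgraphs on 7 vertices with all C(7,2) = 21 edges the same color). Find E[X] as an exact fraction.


Let X = Σ_S X_S over the C(40, 7) = 18643560 subsets S of size 7, where X_S = 1 if the K_7 on S is monochromatic.
For a fixed S, the K_7 on S has C(7, 2) = 21 edges. P[all 21 edges red] = (1/2)^21, and likewise for blue, so P[monochromatic] = 2·(1/2)^21 = 2^{1 − 21} = 1/1048576.
By linearity: E[X] = C(40, 7) · 2^{1 − 21} = 18643560 · 1/1048576 = 2330445/131072.
Numerically: E[X] ≈ 17.7799.

E[X] = C(40,7)·2^(1−C(7,2)) = 2330445/131072 ≈ 17.7799.


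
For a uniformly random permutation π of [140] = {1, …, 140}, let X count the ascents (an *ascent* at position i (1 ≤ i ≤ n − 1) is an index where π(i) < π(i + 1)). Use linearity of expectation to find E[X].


Write X = Σ X_I over i = 1, …, 139, with X_I the indicator of one ascent.
There are 139 indicators.
For each fixed i, the pair (π(i), π(i+1)) is a uniformly random ordered pair of distinct values from {1, …, 140}; by symmetry P[π(i) < π(i+1)] = 1/2.
By linearity: E[X] = 139 · (1/2) = (140 − 1) · (1/2) = 139/2 ≈ 69.500.

E[X] = 139/2 = 69.500.


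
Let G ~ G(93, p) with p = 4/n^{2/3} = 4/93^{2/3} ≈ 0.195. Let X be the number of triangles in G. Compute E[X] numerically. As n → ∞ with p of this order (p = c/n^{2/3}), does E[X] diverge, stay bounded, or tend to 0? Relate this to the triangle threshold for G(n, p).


Number of potential triangles: C(93, 3) = 129766.
Each occurs with probability p³ ≈ (0.195)³ ≈ 7.39970e-03.
By linearity: E[X] = C(93, 3)·p³ ≈ 129766 · 7.39970e-03 ≈ 960.229.
Since α = 2/3 < 1, p = c/n^{2/3} ≫ 1/n is above the triangle threshold p ~ 1/n. Asymptotically E[X] ~ (c³/6)·n^{3(1−α)} = (4³/6)·n^{1} → ∞; triangles are abundant w.h.p.

E[X] ≈ 960.229; in regime p = Θ(1/n^{2/3}) E[X] diverges (above the triangle threshold p ~ 1/n).


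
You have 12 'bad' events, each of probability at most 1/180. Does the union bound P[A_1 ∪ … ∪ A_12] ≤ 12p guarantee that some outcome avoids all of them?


Union bound: P[∪_{i=1}^{12} A_i] ≤ Σ_i P[A_i] ≤ 12·p = 12·(1/180) = 1/15.
Numerically: 1/15 ≈ 0.067.
Is 1/15 < 1? YES.
Since P[∪ A_i] ≤ 1/15 < 1, the complement has P[∩ A_i^c] ≥ 1 − 1/15 = 14/15 > 0, so some outcome avoids every A_i.

12·p = 1/15 ≈ 0.067; existence CERTIFIED by the union bound.


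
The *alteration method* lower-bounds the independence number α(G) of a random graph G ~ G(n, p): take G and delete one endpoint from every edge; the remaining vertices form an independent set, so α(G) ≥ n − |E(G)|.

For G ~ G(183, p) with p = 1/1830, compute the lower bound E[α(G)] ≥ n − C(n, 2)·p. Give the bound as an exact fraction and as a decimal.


E[|E(G)|] = C(183, 2)·p = 16653 · (1/1830) = 91/10.
E[α(G)] ≥ n − E[|E(G)|] = 183 − 91/10 = 1739/10.
Numerically: ≈ 173.900.
(This is only a lower bound; the true E[α(G)] may be larger.)

E[α(G)] ≥ 1739/10 ≈ 173.900.


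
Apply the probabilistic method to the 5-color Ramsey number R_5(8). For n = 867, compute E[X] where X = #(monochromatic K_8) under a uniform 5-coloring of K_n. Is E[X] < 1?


E[X] = C(867, 8) · 5^{1 − 28} = 7665949963452117060 · 5^{−27} = 7665949963452117060/7450580596923828125.
As a reduced fraction: E[X] = 1533189992690423412/1490116119384765625 ≈ 1.028906.
Is E[X] < 1? NO.
Since E[X] ≥ 1, the first-moment bound is inconclusive at n = 867; it does NOT by itself certify R_5(8) > 867.

E[X] = 1533189992690423412/1490116119384765625 ≈ 1.028906; E[X] ≥ 1; first-moment method inconclusive here.


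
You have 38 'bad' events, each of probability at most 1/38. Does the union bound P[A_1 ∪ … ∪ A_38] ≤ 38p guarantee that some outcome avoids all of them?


Union bound: P[∪_{i=1}^{38} A_i] ≤ Σ_i P[A_i] ≤ 38·p = 38·(1/38) = 1.
Numerically: 1 ≈ 1.00000.
Is 1 < 1? NO.
Since the bound 1 is ≥ 1, the union bound is uninformative here; it does NOT by itself certify existence.

38·p = 1 ≈ 1.00000; existence NOT certified by the union bound.


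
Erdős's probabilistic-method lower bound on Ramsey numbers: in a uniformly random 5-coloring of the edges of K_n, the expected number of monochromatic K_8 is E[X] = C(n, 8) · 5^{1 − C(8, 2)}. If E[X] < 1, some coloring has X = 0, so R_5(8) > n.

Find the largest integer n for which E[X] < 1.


We need C(n, 8) · 5^{1 − 28} < 1, i.e. C(n, 8) < 5^{28 − 1} = 7450580596923828125.
Check values of n near the boundary:
  n = 861: C(861, 8) = 7250034996615275865; 7250034996615275865 < 7450580596923828125? YES
  n = 862: C(862, 8) = 7317951015318931845; 7317951015318931845 < 7450580596923828125? YES
  n = 863: C(863, 8) = 7386423071602617757; 7386423071602617757 < 7450580596923828125? YES
  n = 864: C(864, 8) = 7455455062926006708; 7455455062926006708 < 7450580596923828125? NO
  n = 865: C(865, 8) = 7525050909487743060; 7525050909487743060 < 7450580596923828125? NO
The largest n with C(n, 8) < 7450580596923828125 is n = 863 (where E[X] = 7386423071602617757/7450580596923828125 ≈ 0.9913889). Hence R_5(8) > 863, i.e. R_5(8) ≥ 864.

Largest n = 863; hence R_5(8) > 863.


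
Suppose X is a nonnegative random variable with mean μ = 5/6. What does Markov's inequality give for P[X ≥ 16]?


μ = E[X] = 5/6, a = 16.
Markov: P[X ≥ 16] ≤ μ/a = (5/6)/16 = 5/96.
Numerically: ≈ 0.0521.
(Since a = 16 > μ = 0.8333, the bound 5/96 is < 1 and informative.)

P[X ≥ 16] ≤ 5/96 ≈ 0.0521.


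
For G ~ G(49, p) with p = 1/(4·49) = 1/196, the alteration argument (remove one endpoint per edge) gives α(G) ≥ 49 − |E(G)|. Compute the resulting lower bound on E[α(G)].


E[|E(G)|] = C(49, 2)·p = 1176 · (1/196) = 6.
E[α(G)] ≥ n − E[|E(G)|] = 49 − 6 = 43.
Numerically: ≈ 43.00000.
(This is only a lower bound; the true E[α(G)] may be larger.)

E[α(G)] ≥ 43 ≈ 43.00000.


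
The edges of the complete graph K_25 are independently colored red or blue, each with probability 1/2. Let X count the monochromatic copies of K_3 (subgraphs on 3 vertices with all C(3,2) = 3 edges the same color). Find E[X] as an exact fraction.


Let X = Σ_S X_S over the C(25, 3) = 2300 subsets S of size 3, where X_S = 1 if the K_3 on S is monochromatic.
For a fixed S, the K_3 on S has C(3, 2) = 3 edges. P[all 3 edges red] = (1/2)^3, and likewise for blue, so P[monochromatic] = 2·(1/2)^3 = 2^{1 − 3} = 1/4.
Summing: E[X] = C(25, 3) · 2^{1 − 3} = 2300 · 1/4 = 575.
Numerically: E[X] ≈ 575.000.

E[X] = C(25,3)·2^(1−C(3,2)) = 575 ≈ 575.000.


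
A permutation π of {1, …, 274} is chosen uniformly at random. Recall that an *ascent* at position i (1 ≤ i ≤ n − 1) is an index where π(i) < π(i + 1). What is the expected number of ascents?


Write X = Σ X_I over i = 1, …, 273, with X_I the indicator of one ascent.
There are 273 indicators.
For each fixed i, the pair (π(i), π(i+1)) is a uniformly random ordered pair of distinct values from {1, …, 274}; by symmetry P[π(i) < π(i+1)] = 1/2.
By linearity: E[X] = 273 · (1/2) = (274 − 1) · (1/2) = 273/2 ≈ 136.5000.

E[X] = 273/2 = 136.5000.


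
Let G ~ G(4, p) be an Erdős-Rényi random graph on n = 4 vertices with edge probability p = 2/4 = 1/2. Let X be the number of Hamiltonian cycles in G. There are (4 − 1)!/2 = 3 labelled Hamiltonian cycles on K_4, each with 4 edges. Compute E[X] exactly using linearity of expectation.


K_4 has (4 − 1)!/2 = 3 labelled Hamiltonian cycles.
For each such Hamiltonian cycle H, let X_H = 1 if all 4 edges of H are present in G. Then P[X_H = 1] = p^{4} = (1/2)^{4} = 1/16.
By linearity: E[X] = Σ_H E[X_H] = 3 · p^{4} = 3 · 1/16 = 3/16.
Numerically: E[X] ≈ 0.188.

E[X] = 3 · (1/2)^{4} = 3/16 ≈ 0.188.


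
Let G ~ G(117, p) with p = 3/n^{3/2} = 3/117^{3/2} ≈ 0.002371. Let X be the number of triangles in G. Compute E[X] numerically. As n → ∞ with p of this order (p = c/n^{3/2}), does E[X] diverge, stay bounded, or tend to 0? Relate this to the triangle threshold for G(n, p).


Number of potential triangles: C(117, 3) = 260130.
Each occurs with probability p³ ≈ (0.002371)³ ≈ 1.332071e-08.
By linearity: E[X] = C(117, 3)·p³ ≈ 260130 · 1.332071e-08 ≈ 0.0035.
Since α = 3/2 > 1, p = c/n^{3/2} = o(1/n) is below the triangle threshold p ~ 1/n. Asymptotically E[X] ~ (c³/6)·n^{3(1−α)} = (3³/6)·n^{-1.5} → 0, so by Markov's inequality G has no triangles w.h.p.

E[X] ≈ 0.0035; in regime p = Θ(1/n^{3/2}) E[X] tends to 0 (below the triangle threshold p ~ 1/n).


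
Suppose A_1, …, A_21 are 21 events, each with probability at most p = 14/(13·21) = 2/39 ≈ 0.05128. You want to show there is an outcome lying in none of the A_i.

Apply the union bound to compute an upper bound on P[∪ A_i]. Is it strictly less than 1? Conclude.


Union bound: P[∪_{i=1}^{21} A_i] ≤ Σ_i P[A_i] ≤ 21·p = 21·(2/39) = 14/13.
Numerically: 14/13 ≈ 1.07692.
Is 14/13 < 1? NO.
Since the bound 14/13 is ≥ 1, the union bound is uninformative here; it does NOT by itself certify existence.

21·p = 14/13 ≈ 1.07692; existence NOT certified by the union bound.


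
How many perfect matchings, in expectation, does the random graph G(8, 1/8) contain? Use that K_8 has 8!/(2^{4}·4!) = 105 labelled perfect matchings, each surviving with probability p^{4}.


K_8 has 8!/(2^{4}·4!) = 105 labelled perfect matchings.
For each such perfect matching H, let X_H = 1 if all 4 edges of H are present in G. Then P[X_H = 1] = p^{4} = (1/8)^{4} = 1/4096.
By linearity: E[X] = Σ_H E[X_H] = 105 · p^{4} = 105 · 1/4096 = 105/4096.
Numerically: E[X] ≈ 0.02563.

E[X] = 105 · (1/8)^{4} = 105/4096 ≈ 0.02563.


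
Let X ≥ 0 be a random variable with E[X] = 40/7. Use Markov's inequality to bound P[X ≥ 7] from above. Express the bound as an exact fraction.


μ = E[X] = 40/7, a = 7.
Markov: P[X ≥ 7] ≤ μ/a = (40/7)/7 = 40/49.
Numerically: ≈ 0.816327.
(Since a = 7 > μ = 5.714286, the bound 40/49 is < 1 and informative.)

P[X ≥ 7] ≤ 40/49 ≈ 0.816327.


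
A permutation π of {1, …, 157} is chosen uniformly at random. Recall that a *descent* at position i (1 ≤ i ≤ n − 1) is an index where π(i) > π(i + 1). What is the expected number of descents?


Write X = Σ X_I over i = 1, …, 156, with X_I the indicator of one descent.
There are 156 indicators.
For each fixed i, the pair (π(i), π(i+1)) is a uniformly random ordered pair of distinct values from {1, …, 157}; by symmetry P[π(i) > π(i+1)] = 1/2.
By linearity: E[X] = 156 · (1/2) = (157 − 1) · (1/2) = 78 ≈ 78.000000.

E[X] = 78 = 78.000000.


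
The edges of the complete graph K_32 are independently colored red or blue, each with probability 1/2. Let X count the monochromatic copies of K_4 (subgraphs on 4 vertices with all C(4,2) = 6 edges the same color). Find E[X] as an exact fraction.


Let X = Σ_S X_S over the C(32, 4) = 35960 subsets S of size 4, where X_S = 1 if the K_4 on S is monochromatic.
For a fixed S, the K_4 on S has C(4, 2) = 6 edges. P[all 6 edges red] = (1/2)^6, and likewise for blue, so P[monochromatic] = 2·(1/2)^6 = 2^{1 − 6} = 1/32.
By linearity: E[X] = C(32, 4) · 2^{1 − 6} = 35960 · 1/32 = 4495/4.
Numerically: E[X] ≈ 1123.7500.

E[X] = C(32,4)·2^(1−C(4,2)) = 4495/4 ≈ 1123.7500.


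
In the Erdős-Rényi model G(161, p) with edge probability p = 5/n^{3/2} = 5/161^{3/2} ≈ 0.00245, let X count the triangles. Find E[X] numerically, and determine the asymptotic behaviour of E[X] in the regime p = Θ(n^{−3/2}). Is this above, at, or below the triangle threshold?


Number of potential triangles: C(161, 3) = 682640.
Each occurs with probability p³ ≈ (0.00245)³ ≈ 1.46620e-08.
By linearity: E[X] = C(161, 3)·p³ ≈ 682640 · 1.46620e-08 ≈ 0.010.
Since α = 3/2 > 1, p = c/n^{3/2} = o(1/n) is below the triangle threshold p ~ 1/n. Asymptotically E[X] ~ (c³/6)·n^{3(1−α)} = (5³/6)·n^{-1.5} → 0, so by Markov's inequality G has no triangles w.h.p.

E[X] ≈ 0.010; in regime p = Θ(1/n^{3/2}) E[X] tends to 0 (below the triangle threshold p ~ 1/n).


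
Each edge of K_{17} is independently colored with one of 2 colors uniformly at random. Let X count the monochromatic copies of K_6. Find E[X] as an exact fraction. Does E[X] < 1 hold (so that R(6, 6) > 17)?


E[X] = C(17, 6) · 2^{1 − 15} = 12376 · 2^{−14} = 12376/16384.
As a reduced fraction: E[X] = 1547/2048 ≈ 0.75537.
Is E[X] < 1? YES.
Since E[X] < 1, there exists a 2-coloring of K_{17} with no monochromatic K_6; hence R(6, 6) > 17.

E[X] = 1547/2048 ≈ 0.75537; E[X] < 1, so R(6, 6) > 17.


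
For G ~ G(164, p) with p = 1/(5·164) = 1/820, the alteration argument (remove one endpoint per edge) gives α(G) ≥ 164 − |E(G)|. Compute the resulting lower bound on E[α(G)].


E[|E(G)|] = C(164, 2)·p = 13366 · (1/820) = 163/10.
E[α(G)] ≥ n − E[|E(G)|] = 164 − 163/10 = 1477/10.
Numerically: ≈ 147.7000.
(This is only a lower bound; the true E[α(G)] may be larger.)

E[α(G)] ≥ 1477/10 ≈ 147.7000.


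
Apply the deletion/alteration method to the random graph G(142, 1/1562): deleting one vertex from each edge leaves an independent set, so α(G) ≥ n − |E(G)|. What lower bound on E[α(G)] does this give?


E[|E(G)|] = C(142, 2)·p = 10011 · (1/1562) = 141/22.
E[α(G)] ≥ n − E[|E(G)|] = 142 − 141/22 = 2983/22.
Numerically: ≈ 135.5909.
(This is only a lower bound; the true E[α(G)] may be larger.)

E[α(G)] ≥ 2983/22 ≈ 135.5909.


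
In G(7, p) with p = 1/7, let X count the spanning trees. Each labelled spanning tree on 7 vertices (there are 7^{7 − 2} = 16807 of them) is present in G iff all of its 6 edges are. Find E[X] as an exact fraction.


K_7 has 7^{7 − 2} = 16807 labelled spanning trees.
For each such spanning tree H, let X_H = 1 if all 6 edges of H are present in G. Then P[X_H = 1] = p^{6} = (1/7)^{6} = 1/117649.
By linearity of expectation: E[X] = Σ_H E[X_H] = 16807 · p^{6} = 16807 · 1/117649 = 1/7.
Numerically: E[X] ≈ 0.143.

E[X] = 16807 · (1/7)^{6} = 1/7 ≈ 0.143.


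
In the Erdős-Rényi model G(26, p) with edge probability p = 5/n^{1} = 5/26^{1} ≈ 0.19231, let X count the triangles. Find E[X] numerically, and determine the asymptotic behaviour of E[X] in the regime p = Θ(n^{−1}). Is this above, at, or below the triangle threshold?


Number of potential triangles: C(26, 3) = 2600.
Each occurs with probability p³ ≈ (0.19231)³ ≈ 7.1119709e-03.
By linearity: E[X] = C(26, 3)·p³ ≈ 2600 · 7.1119709e-03 ≈ 18.49112.
Here α = 1, so p = 5/n is exactly at the triangle threshold p ~ 1/n. Asymptotically E[X] → c³/6 = 5³/6 = 125/6 ≈ 20.83333, a bounded constant. In this regime the triangle count is asymptotically Poisson(c³/6).

E[X] ≈ 18.49112; in regime p = Θ(1/n^{1}) E[X] stays bounded (at the triangle threshold p ~ 1/n).


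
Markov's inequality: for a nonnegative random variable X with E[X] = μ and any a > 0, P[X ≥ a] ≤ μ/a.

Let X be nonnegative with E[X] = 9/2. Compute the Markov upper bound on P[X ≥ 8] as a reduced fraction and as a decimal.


μ = E[X] = 9/2, a = 8.
Markov: P[X ≥ 8] ≤ μ/a = (9/2)/8 = 9/16.
Numerically: ≈ 0.5625.
(Since a = 8 > μ = 4.5000, the bound 9/16 is < 1 and informative.)

P[X ≥ 8] ≤ 9/16 ≈ 0.5625.


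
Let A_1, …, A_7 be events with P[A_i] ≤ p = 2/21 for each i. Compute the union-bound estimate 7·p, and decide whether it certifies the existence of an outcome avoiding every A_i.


Union bound: P[∪_{i=1}^{7} A_i] ≤ Σ_i P[A_i] ≤ 7·p = 7·(2/21) = 2/3.
Numerically: 2/3 ≈ 0.6667.
Is 2/3 < 1? YES.
Since P[∪ A_i] ≤ 2/3 < 1, the complement has P[∩ A_i^c] ≥ 1 − 2/3 = 1/3 > 0, so some outcome avoids every A_i.

7·p = 2/3 ≈ 0.6667; existence CERTIFIED by the union bound.


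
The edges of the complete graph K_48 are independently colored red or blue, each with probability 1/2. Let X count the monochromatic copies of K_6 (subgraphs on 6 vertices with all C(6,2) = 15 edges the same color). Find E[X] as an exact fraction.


Let X = Σ_S X_S over the C(48, 6) = 12271512 subsets S of size 6, where X_S = 1 if the K_6 on S is monochromatic.
For a fixed S, the K_6 on S has C(6, 2) = 15 edges. P[all 15 edges red] = (1/2)^15, and likewise for blue, so P[monochromatic] = 2·(1/2)^15 = 2^{1 − 15} = 1/16384.
By linearity of expectation: E[X] = C(48, 6) · 2^{1 − 15} = 12271512 · 1/16384 = 1533939/2048.
Numerically: E[X] ≈ 748.993652.

E[X] = C(48,6)·2^(1−C(6,2)) = 1533939/2048 ≈ 748.993652.


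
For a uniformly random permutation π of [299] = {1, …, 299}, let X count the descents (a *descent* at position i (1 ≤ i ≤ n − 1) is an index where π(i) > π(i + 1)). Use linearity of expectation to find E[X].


Write X = Σ X_I over i = 1, …, 298, with X_I the indicator of one descent.
There are 298 indicators.
For each fixed i, the pair (π(i), π(i+1)) is a uniformly random ordered pair of distinct values from {1, …, 299}; by symmetry P[π(i) > π(i+1)] = 1/2.
By linearity: E[X] = 298 · (1/2) = (299 − 1) · (1/2) = 149 ≈ 149.0000.

E[X] = 149 = 149.0000.


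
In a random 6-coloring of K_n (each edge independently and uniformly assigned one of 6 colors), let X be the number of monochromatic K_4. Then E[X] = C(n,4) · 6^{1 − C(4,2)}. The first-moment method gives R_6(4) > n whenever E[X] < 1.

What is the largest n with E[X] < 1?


We need C(n, 4) · 6^{1 − 6} < 1, i.e. C(n, 4) < 6^{6 − 1} = 7776.
Check values of n near the boundary:
  n = 16: C(16, 4) = 1820; 1820 < 7776? YES
  n = 17: C(17, 4) = 2380; 2380 < 7776? YES
  n = 18: C(18, 4) = 3060; 3060 < 7776? YES
  n = 19: C(19, 4) = 3876; 3876 < 7776? YES
  n = 20: C(20, 4) = 4845; 4845 < 7776? YES
  n = 21: C(21, 4) = 5985; 5985 < 7776? YES
  n = 22: C(22, 4) = 7315; 7315 < 7776? YES
  n = 23: C(23, 4) = 8855; 8855 < 7776? NO
  n = 24: C(24, 4) = 10626; 10626 < 7776? NO
The largest n with C(n, 4) < 7776 is n = 22 (where E[X] = 7315/7776 ≈ 0.940715). Hence R_6(4) > 22, i.e. R_6(4) ≥ 23.

Largest n = 22; hence R_6(4) > 22.


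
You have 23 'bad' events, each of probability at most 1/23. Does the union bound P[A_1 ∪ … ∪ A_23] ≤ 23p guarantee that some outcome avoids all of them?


Union bound: P[∪_{i=1}^{23} A_i] ≤ Σ_i P[A_i] ≤ 23·p = 23·(1/23) = 1.
Numerically: 1 ≈ 1.00000.
Is 1 < 1? NO.
Since the bound 1 is ≥ 1, the union bound is uninformative here; it does NOT by itself certify existence.

23·p = 1 ≈ 1.00000; existence NOT certified by the union bound.


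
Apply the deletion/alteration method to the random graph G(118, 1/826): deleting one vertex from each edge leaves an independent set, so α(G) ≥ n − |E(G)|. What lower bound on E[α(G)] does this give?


E[|E(G)|] = C(118, 2)·p = 6903 · (1/826) = 117/14.
E[α(G)] ≥ n − E[|E(G)|] = 118 − 117/14 = 1535/14.
Numerically: ≈ 109.643.
(This is only a lower bound; the true E[α(G)] may be larger.)

E[α(G)] ≥ 1535/14 ≈ 109.643.


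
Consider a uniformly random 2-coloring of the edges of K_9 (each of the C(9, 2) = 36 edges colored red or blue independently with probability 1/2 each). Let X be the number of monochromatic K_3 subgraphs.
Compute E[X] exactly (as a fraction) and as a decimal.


Let X = Σ_S X_S over the C(9, 3) = 84 subsets S of size 3, where X_S = 1 if the K_3 on S is monochromatic.
For a fixed S, the K_3 on S has C(3, 2) = 3 edges. P[all 3 edges red] = (1/2)^3, and likewise for blue, so P[monochromatic] = 2·(1/2)^3 = 2^{1 − 3} = 1/4.
By linearity of expectation: E[X] = C(9, 3) · 2^{1 − 3} = 84 · 1/4 = 21.
Numerically: E[X] ≈ 21.0000.

E[X] = C(9,3)·2^(1−C(3,2)) = 21 ≈ 21.0000.


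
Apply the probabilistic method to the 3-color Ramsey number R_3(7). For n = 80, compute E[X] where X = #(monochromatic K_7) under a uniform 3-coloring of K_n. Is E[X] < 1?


E[X] = C(80, 7) · 3^{1 − 21} = 3176716400 · 3^{−20} = 3176716400/3486784401.
As a reduced fraction: E[X] = 3176716400/3486784401 ≈ 0.911.
Is E[X] < 1? YES.
Since E[X] < 1, there exists a 3-coloring of K_{80} with no monochromatic K_7; hence R_3(7) > 80.

E[X] = 3176716400/3486784401 ≈ 0.911; E[X] < 1, so R_3(7) > 80.


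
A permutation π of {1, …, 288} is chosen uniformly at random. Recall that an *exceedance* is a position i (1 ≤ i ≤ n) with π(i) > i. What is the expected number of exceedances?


Write X = Σ_{i=1}^{288} X_i, where X_i = 1_{π(i) > i}.
For each fixed i, π(i) is uniform over {1, …, 288} (marginal of a uniform permutation), so P[π(i) > i] = (n − i)/n. Summing: Σ_{i=1}^{288} (n − i)/n = (0 + 1 + … + 287)/288 = 288(288 − 1)/(2·288) = (288 − 1)/2.
Hence E[X] = Σ_{i=1}^{288} (288 − i)/288 = 287/2 ≈ 143.5000.

E[X] = 287/2 = 143.5000.


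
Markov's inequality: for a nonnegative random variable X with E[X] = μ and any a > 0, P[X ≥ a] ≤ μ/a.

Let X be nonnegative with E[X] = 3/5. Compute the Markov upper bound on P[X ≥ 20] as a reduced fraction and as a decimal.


μ = E[X] = 3/5, a = 20.
Markov: P[X ≥ 20] ≤ μ/a = (3/5)/20 = 3/100.
Numerically: ≈ 0.03000.
(Since a = 20 > μ = 0.60000, the bound 3/100 is < 1 and informative.)

P[X ≥ 20] ≤ 3/100 ≈ 0.03000.


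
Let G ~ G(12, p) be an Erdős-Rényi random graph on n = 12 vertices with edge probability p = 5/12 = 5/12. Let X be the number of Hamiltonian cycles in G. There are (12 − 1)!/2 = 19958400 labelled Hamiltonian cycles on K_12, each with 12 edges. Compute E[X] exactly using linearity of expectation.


K_12 has (12 − 1)!/2 = 19958400 labelled Hamiltonian cycles.
For each such Hamiltonian cycle H, let X_H = 1 if all 12 edges of H are present in G. Then P[X_H = 1] = p^{12} = (5/12)^{12} = 244140625/8916100448256.
By linearity: E[X] = Σ_H E[X_H] = 19958400 · p^{12} = 19958400 · 244140625/8916100448256 = 469970703125/859963392.
Numerically: E[X] ≈ 546.5.

E[X] = 19958400 · (5/12)^{12} = 469970703125/859963392 ≈ 546.5.


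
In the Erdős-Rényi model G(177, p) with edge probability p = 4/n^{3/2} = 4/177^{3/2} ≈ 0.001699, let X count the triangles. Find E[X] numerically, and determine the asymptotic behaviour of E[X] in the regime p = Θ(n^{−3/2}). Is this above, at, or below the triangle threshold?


Number of potential triangles: C(177, 3) = 908600.
Each occurs with probability p³ ≈ (0.001699)³ ≈ 4.901176e-09.
By linearity: E[X] = C(177, 3)·p³ ≈ 908600 · 4.901176e-09 ≈ 0.0045.
Since α = 3/2 > 1, p = c/n^{3/2} = o(1/n) is below the triangle threshold p ~ 1/n. Asymptotically E[X] ~ (c³/6)·n^{3(1−α)} = (4³/6)·n^{-1.5} → 0, so by Markov's inequality G has no triangles w.h.p.

E[X] ≈ 0.0045; in regime p = Θ(1/n^{3/2}) E[X] tends to 0 (below the triangle threshold p ~ 1/n).


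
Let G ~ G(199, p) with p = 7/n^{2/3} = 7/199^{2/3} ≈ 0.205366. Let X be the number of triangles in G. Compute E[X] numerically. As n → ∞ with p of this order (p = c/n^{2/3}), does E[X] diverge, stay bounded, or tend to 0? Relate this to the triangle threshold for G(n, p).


Number of potential triangles: C(199, 3) = 1293699.
Each occurs with probability p³ ≈ (0.205366)³ ≈ 8.66139744e-03.
By linearity: E[X] = C(199, 3)·p³ ≈ 1293699 · 8.66139744e-03 ≈ 11205.241206.
Since α = 2/3 < 1, p = c/n^{2/3} ≫ 1/n is above the triangle threshold p ~ 1/n. Asymptotically E[X] ~ (c³/6)·n^{3(1−α)} = (7³/6)·n^{1} → ∞; triangles are abundant w.h.p.

E[X] ≈ 11205.241206; in regime p = Θ(1/n^{2/3}) E[X] diverges (above the triangle threshold p ~ 1/n).


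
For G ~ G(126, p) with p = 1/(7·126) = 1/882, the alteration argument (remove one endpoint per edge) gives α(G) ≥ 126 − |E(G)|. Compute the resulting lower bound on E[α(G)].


E[|E(G)|] = C(126, 2)·p = 7875 · (1/882) = 125/14.
E[α(G)] ≥ n − E[|E(G)|] = 126 − 125/14 = 1639/14.
Numerically: ≈ 117.071.
(This is only a lower bound; the true E[α(G)] may be larger.)

E[α(G)] ≥ 1639/14 ≈ 117.071.


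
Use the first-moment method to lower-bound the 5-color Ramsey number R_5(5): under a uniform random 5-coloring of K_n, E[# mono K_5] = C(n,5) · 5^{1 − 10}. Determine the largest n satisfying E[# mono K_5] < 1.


We need C(n, 5) · 5^{1 − 10} < 1, i.e. C(n, 5) < 5^{10 − 1} = 1953125.
Check values of n near the boundary:
  n = 44: C(44, 5) = 1086008; 1086008 < 1953125? YES
  n = 45: C(45, 5) = 1221759; 1221759 < 1953125? YES
  n = 46: C(46, 5) = 1370754; 1370754 < 1953125? YES
  n = 47: C(47, 5) = 1533939; 1533939 < 1953125? YES
  n = 48: C(48, 5) = 1712304; 1712304 < 1953125? YES
  n = 49: C(49, 5) = 1906884; 1906884 < 1953125? YES
  n = 50: C(50, 5) = 2118760; 2118760 < 1953125? NO
  n = 51: C(51, 5) = 2349060; 2349060 < 1953125? NO
  n = 52: C(52, 5) = 2598960; 2598960 < 1953125? NO
The largest n with C(n, 5) < 1953125 is n = 49 (where E[X] = 1906884/1953125 ≈ 0.976325). Hence R_5(5) > 49, i.e. R_5(5) ≥ 50.

Largest n = 49; hence R_5(5) > 49.


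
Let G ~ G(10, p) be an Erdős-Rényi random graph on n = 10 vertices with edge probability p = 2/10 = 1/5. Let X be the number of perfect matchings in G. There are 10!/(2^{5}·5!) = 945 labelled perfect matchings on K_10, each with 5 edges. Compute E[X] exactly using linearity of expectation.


K_10 has 10!/(2^{5}·5!) = 945 labelled perfect matchings.
For each such perfect matching H, let X_H = 1 if all 5 edges of H are present in G. Then P[X_H = 1] = p^{5} = (1/5)^{5} = 1/3125.
Summing the indicators: E[X] = Σ_H E[X_H] = 945 · p^{5} = 945 · 1/3125 = 189/625.
Numerically: E[X] ≈ 0.302.

E[X] = 945 · (1/5)^{5} = 189/625 ≈ 0.302.


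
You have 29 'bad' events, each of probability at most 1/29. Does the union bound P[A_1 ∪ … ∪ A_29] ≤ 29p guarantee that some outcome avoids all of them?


Union bound: P[∪_{i=1}^{29} A_i] ≤ Σ_i P[A_i] ≤ 29·p = 29·(1/29) = 1.
Numerically: 1 ≈ 1.000.
Is 1 < 1? NO.
Since the bound 1 is ≥ 1, the union bound is uninformative here; it does NOT by itself certify existence.

29·p = 1 ≈ 1.000; existence NOT certified by the union bound.


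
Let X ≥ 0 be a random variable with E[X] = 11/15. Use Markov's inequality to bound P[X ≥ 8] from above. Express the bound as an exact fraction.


μ = E[X] = 11/15, a = 8.
Markov: P[X ≥ 8] ≤ μ/a = (11/15)/8 = 11/120.
Numerically: ≈ 0.0917.
(Since a = 8 > μ = 0.7333, the bound 11/120 is < 1 and informative.)

P[X ≥ 8] ≤ 11/120 ≈ 0.0917.


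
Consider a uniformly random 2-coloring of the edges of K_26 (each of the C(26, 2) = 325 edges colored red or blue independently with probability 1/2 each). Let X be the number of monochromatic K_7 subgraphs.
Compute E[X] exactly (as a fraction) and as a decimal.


Let X = Σ_S X_S over the C(26, 7) = 657800 subsets S of size 7, where X_S = 1 if the K_7 on S is monochromatic.
For a fixed S, the K_7 on S has C(7, 2) = 21 edges. P[all 21 edges red] = (1/2)^21, and likewise for blue, so P[monochromatic] = 2·(1/2)^21 = 2^{1 − 21} = 1/1048576.
Summing: E[X] = C(26, 7) · 2^{1 − 21} = 657800 · 1/1048576 = 82225/131072.
Numerically: E[X] ≈ 0.627327.

E[X] = C(26,7)·2^(1−C(7,2)) = 82225/131072 ≈ 0.627327.


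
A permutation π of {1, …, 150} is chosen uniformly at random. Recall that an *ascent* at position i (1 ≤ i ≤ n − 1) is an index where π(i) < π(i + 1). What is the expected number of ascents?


Write X = Σ X_I over i = 1, …, 149, with X_I the indicator of one ascent.
There are 149 indicators.
For each fixed i, the pair (π(i), π(i+1)) is a uniformly random ordered pair of distinct values from {1, …, 150}; by symmetry P[π(i) < π(i+1)] = 1/2.
By linearity: E[X] = 149 · (1/2) = (150 − 1) · (1/2) = 149/2 ≈ 74.5000.

E[X] = 149/2 = 74.5000.


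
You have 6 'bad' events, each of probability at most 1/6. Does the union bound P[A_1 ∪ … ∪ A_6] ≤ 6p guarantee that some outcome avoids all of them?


Union bound: P[∪_{i=1}^{6} A_i] ≤ Σ_i P[A_i] ≤ 6·p = 6·(1/6) = 1.
Numerically: 1 ≈ 1.00000.
Is 1 < 1? NO.
Since the bound 1 is ≥ 1, the union bound is uninformative here; it does NOT by itself certify existence.

6·p = 1 ≈ 1.00000; existence NOT certified by the union bound.


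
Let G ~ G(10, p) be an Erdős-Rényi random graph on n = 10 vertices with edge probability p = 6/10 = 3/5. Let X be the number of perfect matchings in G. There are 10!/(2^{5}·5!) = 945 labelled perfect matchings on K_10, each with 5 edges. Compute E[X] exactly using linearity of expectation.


K_10 has 10!/(2^{5}·5!) = 945 labelled perfect matchings.
For each such perfect matching H, let X_H = 1 if all 5 edges of H are present in G. Then P[X_H = 1] = p^{5} = (3/5)^{5} = 243/3125.
By linearity: E[X] = Σ_H E[X_H] = 945 · p^{5} = 945 · 243/3125 = 45927/625.
Numerically: E[X] ≈ 73.48.

E[X] = 945 · (3/5)^{5} = 45927/625 ≈ 73.48.


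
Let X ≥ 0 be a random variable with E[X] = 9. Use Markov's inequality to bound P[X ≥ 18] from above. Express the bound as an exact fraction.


μ = E[X] = 9, a = 18.
Markov: P[X ≥ 18] ≤ μ/a = (9)/18 = 1/2.
Numerically: ≈ 0.500000.
(Since a = 18 > μ = 9.000000, the bound 1/2 is < 1 and informative.)

P[X ≥ 18] ≤ 1/2 ≈ 0.500000.


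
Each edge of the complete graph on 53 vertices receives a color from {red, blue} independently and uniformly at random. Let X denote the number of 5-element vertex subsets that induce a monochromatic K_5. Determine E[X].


Let X = Σ_S X_S over the C(53, 5) = 2869685 subsets S of size 5, where X_S = 1 if the K_5 on S is monochromatic.
For a fixed S, the K_5 on S has C(5, 2) = 10 edges. P[all 10 edges red] = (1/2)^10, and likewise for blue, so P[monochromatic] = 2·(1/2)^10 = 2^{1 − 10} = 1/512.
By linearity of expectation: E[X] = C(53, 5) · 2^{1 − 10} = 2869685 · 1/512 = 2869685/512.
Numerically: E[X] ≈ 5604.8535.

E[X] = C(53,5)·2^(1−C(5,2)) = 2869685/512 ≈ 5604.8535.


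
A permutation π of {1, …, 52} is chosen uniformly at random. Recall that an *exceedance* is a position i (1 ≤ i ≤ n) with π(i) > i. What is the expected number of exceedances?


Write X = Σ_{i=1}^{52} X_i, where X_i = 1_{π(i) > i}.
For each fixed i, π(i) is uniform over {1, …, 52} (marginal of a uniform permutation), so P[π(i) > i] = (n − i)/n. Summing: Σ_{i=1}^{52} (n − i)/n = (0 + 1 + … + 51)/52 = 52(52 − 1)/(2·52) = (52 − 1)/2.
Hence E[X] = Σ_{i=1}^{52} (52 − i)/52 = 51/2 ≈ 25.50000.

E[X] = 51/2 = 25.50000.


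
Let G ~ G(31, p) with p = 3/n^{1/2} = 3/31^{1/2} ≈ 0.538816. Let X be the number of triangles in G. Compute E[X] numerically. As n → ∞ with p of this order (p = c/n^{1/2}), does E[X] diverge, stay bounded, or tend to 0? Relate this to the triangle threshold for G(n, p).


Number of potential triangles: C(31, 3) = 4495.
Each occurs with probability p³ ≈ (0.538816)³ ≈ 1.56430424e-01.
By linearity: E[X] = C(31, 3)·p³ ≈ 4495 · 1.56430424e-01 ≈ 703.154757.
Since α = 1/2 < 1, p = c/n^{1/2} ≫ 1/n is above the triangle threshold p ~ 1/n. Asymptotically E[X] ~ (c³/6)·n^{3(1−α)} = (3³/6)·n^{1.5} → ∞; triangles are abundant w.h.p.

E[X] ≈ 703.154757; in regime p = Θ(1/n^{1/2}) E[X] diverges (above the triangle threshold p ~ 1/n).


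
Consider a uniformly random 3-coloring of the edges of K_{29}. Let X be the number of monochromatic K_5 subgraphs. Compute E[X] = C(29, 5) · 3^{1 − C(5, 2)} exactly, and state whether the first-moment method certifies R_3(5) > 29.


E[X] = C(29, 5) · 3^{1 − 10} = 118755 · 3^{−9} = 118755/19683.
As a reduced fraction: E[X] = 13195/2187 ≈ 6.033.
Is E[X] < 1? NO.
Since E[X] ≥ 1, the first-moment bound is inconclusive at n = 29; it does NOT by itself certify R_3(5) > 29.

E[X] = 13195/2187 ≈ 6.033; E[X] ≥ 1; first-moment method inconclusive here.


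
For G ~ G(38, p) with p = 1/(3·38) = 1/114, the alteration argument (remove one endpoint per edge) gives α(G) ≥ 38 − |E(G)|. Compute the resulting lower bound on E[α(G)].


E[|E(G)|] = C(38, 2)·p = 703 · (1/114) = 37/6.
E[α(G)] ≥ n − E[|E(G)|] = 38 − 37/6 = 191/6.
Numerically: ≈ 31.833333.
(This is only a lower bound; the true E[α(G)] may be larger.)

E[α(G)] ≥ 191/6 ≈ 31.833333.


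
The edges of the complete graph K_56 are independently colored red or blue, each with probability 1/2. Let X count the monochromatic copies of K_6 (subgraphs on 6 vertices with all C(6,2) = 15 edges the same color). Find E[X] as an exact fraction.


Let X = Σ_S X_S over the C(56, 6) = 32468436 subsets S of size 6, where X_S = 1 if the K_6 on S is monochromatic.
For a fixed S, the K_6 on S has C(6, 2) = 15 edges. P[all 15 edges red] = (1/2)^15, and likewise for blue, so P[monochromatic] = 2·(1/2)^15 = 2^{1 − 15} = 1/16384.
By linearity: E[X] = C(56, 6) · 2^{1 − 15} = 32468436 · 1/16384 = 8117109/4096.
Numerically: E[X] ≈ 1981.716.

E[X] = C(56,6)·2^(1−C(6,2)) = 8117109/4096 ≈ 1981.716.


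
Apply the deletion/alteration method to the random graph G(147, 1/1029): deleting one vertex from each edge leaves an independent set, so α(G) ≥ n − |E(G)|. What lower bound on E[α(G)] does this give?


E[|E(G)|] = C(147, 2)·p = 10731 · (1/1029) = 73/7.
E[α(G)] ≥ n − E[|E(G)|] = 147 − 73/7 = 956/7.
Numerically: ≈ 136.571429.
(This is only a lower bound; the true E[α(G)] may be larger.)

E[α(G)] ≥ 956/7 ≈ 136.571429.


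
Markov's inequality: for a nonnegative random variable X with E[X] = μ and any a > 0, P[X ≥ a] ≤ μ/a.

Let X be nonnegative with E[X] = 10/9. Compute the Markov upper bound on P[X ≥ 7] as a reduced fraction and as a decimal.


μ = E[X] = 10/9, a = 7.
Markov: P[X ≥ 7] ≤ μ/a = (10/9)/7 = 10/63.
Numerically: ≈ 0.1587.
(Since a = 7 > μ = 1.1111, the bound 10/63 is < 1 and informative.)

P[X ≥ 7] ≤ 10/63 ≈ 0.1587.


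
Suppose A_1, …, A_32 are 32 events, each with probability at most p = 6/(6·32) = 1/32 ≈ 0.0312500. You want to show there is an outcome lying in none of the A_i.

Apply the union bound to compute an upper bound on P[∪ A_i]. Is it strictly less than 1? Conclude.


Union bound: P[∪_{i=1}^{32} A_i] ≤ Σ_i P[A_i] ≤ 32·p = 32·(1/32) = 1.
Numerically: 1 ≈ 1.0000000.
Is 1 < 1? NO.
Since the bound 1 is ≥ 1, the union bound is uninformative here; it does NOT by itself certify existence.

32·p = 1 ≈ 1.0000000; existence NOT certified by the union bound.


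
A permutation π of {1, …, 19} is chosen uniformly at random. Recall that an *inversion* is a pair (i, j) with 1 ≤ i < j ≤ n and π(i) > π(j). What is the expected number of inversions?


Write X = Σ X_I over the C(19, 2) = 171 pairs i < j, with X_I the indicator of one inversion.
There are 171 indicators.
For each fixed pair i < j, the values π(i) and π(j) are two distinct elements of {1, …, 19} in uniformly random order; by symmetry P[π(i) > π(j)] = 1/2.
By linearity: E[X] = 171 · (1/2) = C(19, 2) · (1/2) = 171/2 = 171/2 ≈ 85.500.

E[X] = 171/2 = 85.500.


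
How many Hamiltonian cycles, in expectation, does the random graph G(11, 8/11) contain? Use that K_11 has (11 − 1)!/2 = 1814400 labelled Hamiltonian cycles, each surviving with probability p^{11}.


K_11 has (11 − 1)!/2 = 1814400 labelled Hamiltonian cycles.
For each such Hamiltonian cycle H, let X_H = 1 if all 11 edges of H are present in G. Then P[X_H = 1] = p^{11} = (8/11)^{11} = 8589934592/285311670611.
By linearity: E[X] = Σ_H E[X_H] = 1814400 · p^{11} = 1814400 · 8589934592/285311670611 = 15585577323724800/285311670611.
Numerically: E[X] ≈ 54626.5.

E[X] = 1814400 · (8/11)^{11} = 15585577323724800/285311670611 ≈ 54626.5.


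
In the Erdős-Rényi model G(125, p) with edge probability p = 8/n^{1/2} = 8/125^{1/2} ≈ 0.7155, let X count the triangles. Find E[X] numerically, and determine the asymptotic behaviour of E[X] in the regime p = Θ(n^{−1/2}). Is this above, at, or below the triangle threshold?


Number of potential triangles: C(125, 3) = 317750.
Each occurs with probability p³ ≈ (0.7155)³ ≈ 3.663574e-01.
By linearity: E[X] = C(125, 3)·p³ ≈ 317750 · 3.663574e-01 ≈ 116410.0567.
Since α = 1/2 < 1, p = c/n^{1/2} ≫ 1/n is above the triangle threshold p ~ 1/n. Asymptotically E[X] ~ (c³/6)·n^{3(1−α)} = (8³/6)·n^{1.5} → ∞; triangles are abundant w.h.p.

E[X] ≈ 116410.0567; in regime p = Θ(1/n^{1/2}) E[X] diverges (above the triangle threshold p ~ 1/n).
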